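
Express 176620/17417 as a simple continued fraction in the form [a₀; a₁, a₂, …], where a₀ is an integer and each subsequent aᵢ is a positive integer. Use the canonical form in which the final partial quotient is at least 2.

[10; 7, 9, 5, 1, 2, 7, 2]

⌊176620/17417⌋ = 10, remainder 2450
⌊17417/2450⌋ = 7, remainder 267
⌊2450/267⌋ = 9, remainder 47
⌊267/47⌋ = 5, remainder 32
⌊47/32⌋ = 1, remainder 15
⌊32/15⌋ = 2, remainder 2
⌊15/2⌋ = 7, remainder 1
⌊2/1⌋ = 2, remainder 0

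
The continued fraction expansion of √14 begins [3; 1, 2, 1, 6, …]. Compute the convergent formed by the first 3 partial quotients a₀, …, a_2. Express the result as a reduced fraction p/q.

Start with 2.
1 + 1/(2/1) = 1 + 1/2 = 3/2
3 + 1/(3/2) = 3 + 2/3 = 11/3

11/3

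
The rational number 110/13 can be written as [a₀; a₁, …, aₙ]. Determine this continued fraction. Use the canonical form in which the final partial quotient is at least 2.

[8; 2, 6]

⌊110/13⌋ = 8, remainder 6
⌊13/6⌋ = 2, remainder 1
⌊6/1⌋ = 6, remainder 0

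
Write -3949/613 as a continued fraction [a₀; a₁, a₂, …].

[-7; 1, 1, 3, 1, 4, 2, 6]

-3949 ÷ 613 → quotient -7, remainder 342
613 ÷ 342 → quotient 1, remainder 271
342 ÷ 271 → quotient 1, remainder 71
271 ÷ 71 → quotient 3, remainder 58
71 ÷ 58 → quotient 1, remainder 13
58 ÷ 13 → quotient 4, remainder 6
13 ÷ 6 → quotient 2, remainder 1
6 ÷ 1 → quotient 6, remainder 0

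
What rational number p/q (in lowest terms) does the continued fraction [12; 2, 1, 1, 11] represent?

719/58

a_0 = 12: 12/1
a_1 = 2: 25/2
a_2 = 1: 37/3
a_3 = 1: 62/5
a_4 = 11: 719/58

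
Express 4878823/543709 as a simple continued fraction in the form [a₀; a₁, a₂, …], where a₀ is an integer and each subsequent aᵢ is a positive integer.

[8; 1, 36, 2, 1, 7, 42, 15]

4878823 ÷ 543709 → quotient 8, remainder 529151
543709 ÷ 529151 → quotient 1, remainder 14558
529151 ÷ 14558 → quotient 36, remainder 5063
14558 ÷ 5063 → quotient 2, remainder 4432
5063 ÷ 4432 → quotient 1, remainder 631
4432 ÷ 631 → quotient 7, remainder 15
631 ÷ 15 → quotient 42, remainder 1
15 ÷ 1 → quotient 15, remainder 0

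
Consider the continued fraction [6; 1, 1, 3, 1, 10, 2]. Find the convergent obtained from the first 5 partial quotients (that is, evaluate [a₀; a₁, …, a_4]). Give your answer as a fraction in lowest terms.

59/9

a_0 = 6: 6/1
a_1 = 1: 7/1
a_2 = 1: 13/2
a_3 = 3: 46/7
a_4 = 1: 59/9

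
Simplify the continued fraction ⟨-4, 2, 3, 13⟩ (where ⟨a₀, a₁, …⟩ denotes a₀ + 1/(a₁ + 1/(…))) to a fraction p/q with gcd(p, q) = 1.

-332/93

a_0 = -4: -4/1
a_1 = 2: -7/2
a_2 = 3: -25/7
a_3 = 13: -332/93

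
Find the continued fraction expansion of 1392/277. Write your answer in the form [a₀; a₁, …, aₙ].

[5; 39, 1, 1, 3]

Run the Euclidean algorithm, recording each quotient:
1392 ÷ 277 → quotient 5, remainder 7
277 ÷ 7 → quotient 39, remainder 4
7 ÷ 4 → quotient 1, remainder 3
4 ÷ 3 → quotient 1, remainder 1
3 ÷ 1 → quotient 3, remainder 0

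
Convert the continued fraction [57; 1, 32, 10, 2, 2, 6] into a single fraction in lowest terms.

638885/11021

Use the convergent recurrence hₖ = aₖ·hₖ₋₁ + hₖ₋₂ (and likewise for the denominators kₖ):
a_0 = 57: 57/1
a_1 = 1: 58/1
a_2 = 32: 1913/33
a_3 = 10: 19188/331
a_4 = 2: 40289/695
a_5 = 2: 99766/1721
a_6 = 6: 638885/11021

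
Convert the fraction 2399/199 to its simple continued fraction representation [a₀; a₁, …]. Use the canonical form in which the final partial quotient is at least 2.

Repeatedly divide and take the remainder:
⌊2399/199⌋ = 12, remainder 11
⌊199/11⌋ = 18, remainder 1
⌊11/1⌋ = 11, remainder 0

[12; 18, 11]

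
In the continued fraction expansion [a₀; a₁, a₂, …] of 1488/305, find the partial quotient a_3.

4

1488 = 4·305 + 268, so a_0 = 4
305 = 1·268 + 37, so a_1 = 1
268 = 7·37 + 9, so a_2 = 7
37 = 4·9 + 1, so a_3 = 4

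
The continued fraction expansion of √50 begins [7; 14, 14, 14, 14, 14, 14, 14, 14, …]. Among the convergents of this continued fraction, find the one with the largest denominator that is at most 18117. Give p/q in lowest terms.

a_0 = 7: 7/1  (≤ bound)
a_1 = 14: 99/14  (≤ bound)
a_2 = 14: 1393/197  (≤ bound)
a_3 = 14: 19601/2772  (≤ bound)
a_4 = 14: 275807/39005  (> 18117, stop)

19601/2772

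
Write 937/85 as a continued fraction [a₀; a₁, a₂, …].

[11; 42, 2]

937 = 11·85 + 2, so a_0 = 11
85 = 42·2 + 1, so a_1 = 42
2 = 2·1 + 0, so a_2 = 2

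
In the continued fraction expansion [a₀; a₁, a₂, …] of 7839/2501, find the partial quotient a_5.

11

⌊7839/2501⌋ = 3, remainder 336
⌊2501/336⌋ = 7, remainder 149
⌊336/149⌋ = 2, remainder 38
⌊149/38⌋ = 3, remainder 35
⌊38/35⌋ = 1, remainder 3
⌊35/3⌋ = 11, remainder 2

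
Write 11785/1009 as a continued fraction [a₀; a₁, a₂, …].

Run the Euclidean algorithm, recording each quotient:
11785 = 11·1009 + 686, so a_0 = 11
1009 = 1·686 + 323, so a_1 = 1
686 = 2·323 + 40, so a_2 = 2
323 = 8·40 + 3, so a_3 = 8
40 = 13·3 + 1, so a_4 = 13
3 = 3·1 + 0, so a_5 = 3

[11; 1, 2, 8, 13, 3]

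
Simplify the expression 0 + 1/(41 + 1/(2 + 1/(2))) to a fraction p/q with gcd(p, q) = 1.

5/207

Compute successive convergents:
a_0 = 0: 0/1
a_1 = 41: 1/41
a_2 = 2: 2/83
a_3 = 2: 5/207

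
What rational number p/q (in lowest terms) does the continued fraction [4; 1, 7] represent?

39/8

Work from the innermost term outward:
Start with 7.
1 + 1/(7/1) = 1 + 1/7 = 8/7
4 + 1/(8/7) = 4 + 7/8 = 39/8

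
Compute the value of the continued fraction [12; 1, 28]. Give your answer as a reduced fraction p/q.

a_0 = 12: 12/1
a_1 = 1: 13/1
a_2 = 28: 376/29

376/29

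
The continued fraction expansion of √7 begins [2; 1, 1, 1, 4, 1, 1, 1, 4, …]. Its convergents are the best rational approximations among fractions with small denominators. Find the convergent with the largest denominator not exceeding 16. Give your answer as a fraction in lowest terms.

37/14

a_0 = 2: 2/1  (≤ bound)
a_1 = 1: 3/1  (≤ bound)
a_2 = 1: 5/2  (≤ bound)
a_3 = 1: 8/3  (≤ bound)
a_4 = 4: 37/14  (≤ bound)
a_5 = 1: 45/17  (> 16, stop)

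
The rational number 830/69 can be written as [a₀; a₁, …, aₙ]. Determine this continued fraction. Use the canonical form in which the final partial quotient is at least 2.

⌊830/69⌋ = 12, remainder 2
⌊69/2⌋ = 34, remainder 1
⌊2/1⌋ = 2, remainder 0

[12; 34, 2]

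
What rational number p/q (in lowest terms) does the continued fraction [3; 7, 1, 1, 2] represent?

Use the convergent recurrence hₖ = aₖ·hₖ₋₁ + hₖ₋₂ (and likewise for the denominators kₖ):
a_0 = 3: 3/1
a_1 = 7: 22/7
a_2 = 1: 25/8
a_3 = 1: 47/15
a_4 = 2: 119/38

119/38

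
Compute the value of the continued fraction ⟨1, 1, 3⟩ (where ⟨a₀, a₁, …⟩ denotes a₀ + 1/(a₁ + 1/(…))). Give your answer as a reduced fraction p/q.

Starting at the tail and folding back:
Start with 3.
1 + 1/(3/1) = 1 + 1/3 = 4/3
1 + 1/(4/3) = 1 + 3/4 = 7/4

7/4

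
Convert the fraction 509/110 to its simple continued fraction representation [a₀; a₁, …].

[4; 1, 1, 1, 2, 6, 2]

509 = 4·110 + 69, so a_0 = 4
110 = 1·69 + 41, so a_1 = 1
69 = 1·41 + 28, so a_2 = 1
41 = 1·28 + 13, so a_3 = 1
28 = 2·13 + 2, so a_4 = 2
13 = 6·2 + 1, so a_5 = 6
2 = 2·1 + 0, so a_6 = 2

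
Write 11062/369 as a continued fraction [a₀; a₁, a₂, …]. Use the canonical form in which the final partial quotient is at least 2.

Run the Euclidean algorithm, recording each quotient:
11062 = 29·369 + 361, so a_0 = 29
369 = 1·361 + 8, so a_1 = 1
361 = 45·8 + 1, so a_2 = 45
8 = 8·1 + 0, so a_3 = 8

[29; 1, 45, 8]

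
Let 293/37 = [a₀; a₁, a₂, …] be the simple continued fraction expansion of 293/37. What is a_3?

3

⌊293/37⌋ = 7, remainder 34
⌊37/34⌋ = 1, remainder 3
⌊34/3⌋ = 11, remainder 1
⌊3/1⌋ = 3, remainder 0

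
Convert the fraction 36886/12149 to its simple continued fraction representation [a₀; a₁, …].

[3; 27, 1, 2, 14, 3, 3]

36886 ÷ 12149 → quotient 3, remainder 439
12149 ÷ 439 → quotient 27, remainder 296
439 ÷ 296 → quotient 1, remainder 143
296 ÷ 143 → quotient 2, remainder 10
143 ÷ 10 → quotient 14, remainder 3
10 ÷ 3 → quotient 3, remainder 1
3 ÷ 1 → quotient 3, remainder 0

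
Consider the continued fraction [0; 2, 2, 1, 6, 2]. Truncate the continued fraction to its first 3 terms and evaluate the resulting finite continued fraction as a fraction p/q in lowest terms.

Start with 2.
2 + 1/(2/1) = 2 + 1/2 = 5/2
0 + 1/(5/2) = 0 + 2/5 = 2/5

2/5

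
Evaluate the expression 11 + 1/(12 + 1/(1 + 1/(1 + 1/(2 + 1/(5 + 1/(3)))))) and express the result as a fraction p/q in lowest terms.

a_0 = 11: 11/1
a_1 = 12: 133/12
a_2 = 1: 144/13
a_3 = 1: 277/25
a_4 = 2: 698/63
a_5 = 5: 3767/340
a_6 = 3: 11999/1083

11999/1083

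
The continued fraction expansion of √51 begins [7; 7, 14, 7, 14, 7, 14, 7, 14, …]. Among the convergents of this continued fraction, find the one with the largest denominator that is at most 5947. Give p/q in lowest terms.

4999/700

List convergents until the denominator exceeds the bound:
a_0 = 7: 7/1  (≤ bound)
a_1 = 7: 50/7  (≤ bound)
a_2 = 14: 707/99  (≤ bound)
a_3 = 7: 4999/700  (≤ bound)
a_4 = 14: 70693/9899  (> 5947, stop)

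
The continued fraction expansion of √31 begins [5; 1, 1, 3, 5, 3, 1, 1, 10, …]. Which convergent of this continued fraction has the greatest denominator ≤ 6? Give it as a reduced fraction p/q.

a_0 = 5: 5/1  (≤ bound)
a_1 = 1: 6/1  (≤ bound)
a_2 = 1: 11/2  (≤ bound)
a_3 = 3: 39/7  (> 6, stop)

11/2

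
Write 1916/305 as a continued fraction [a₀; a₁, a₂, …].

[6; 3, 1, 1, 4, 1, 7]

1916 ÷ 305 → quotient 6, remainder 86
305 ÷ 86 → quotient 3, remainder 47
86 ÷ 47 → quotient 1, remainder 39
47 ÷ 39 → quotient 1, remainder 8
39 ÷ 8 → quotient 4, remainder 7
8 ÷ 7 → quotient 1, remainder 1
7 ÷ 1 → quotient 7, remainder 0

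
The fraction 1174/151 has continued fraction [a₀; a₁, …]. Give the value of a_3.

Apply division with remainder until the remainder is 0:
1174 ÷ 151 → quotient 7, remainder 117
151 ÷ 117 → quotient 1, remainder 34
117 ÷ 34 → quotient 3, remainder 15
34 ÷ 15 → quotient 2, remainder 4

2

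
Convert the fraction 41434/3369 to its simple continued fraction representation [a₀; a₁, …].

Repeatedly divide and take the remainder:
⌊41434/3369⌋ = 12, remainder 1006
⌊3369/1006⌋ = 3, remainder 351
⌊1006/351⌋ = 2, remainder 304
⌊351/304⌋ = 1, remainder 47
⌊304/47⌋ = 6, remainder 22
⌊47/22⌋ = 2, remainder 3
⌊22/3⌋ = 7, remainder 1
⌊3/1⌋ = 3, remainder 0

[12; 3, 2, 1, 6, 2, 7, 3]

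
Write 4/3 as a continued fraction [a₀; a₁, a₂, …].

[1; 3]

Run the Euclidean algorithm, recording each quotient:
⌊4/3⌋ = 1, remainder 1
⌊3/1⌋ = 3, remainder 0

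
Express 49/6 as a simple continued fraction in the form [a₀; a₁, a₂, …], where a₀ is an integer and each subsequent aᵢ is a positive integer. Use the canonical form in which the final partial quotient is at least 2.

Apply division with remainder until the remainder is 0:
⌊49/6⌋ = 8, remainder 1
⌊6/1⌋ = 6, remainder 0

[8; 6]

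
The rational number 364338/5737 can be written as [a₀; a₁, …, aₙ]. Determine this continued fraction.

Apply division with remainder until the remainder is 0:
364338 ÷ 5737 → quotient 63, remainder 2907
5737 ÷ 2907 → quotient 1, remainder 2830
2907 ÷ 2830 → quotient 1, remainder 77
2830 ÷ 77 → quotient 36, remainder 58
77 ÷ 58 → quotient 1, remainder 19
58 ÷ 19 → quotient 3, remainder 1
19 ÷ 1 → quotient 19, remainder 0

[63; 1, 1, 36, 1, 3, 19]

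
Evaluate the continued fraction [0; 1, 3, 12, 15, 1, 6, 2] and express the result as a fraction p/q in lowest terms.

8851/11722

Start with 2.
6 + 1/(2/1) = 6 + 1/2 = 13/2
1 + 1/(13/2) = 1 + 2/13 = 15/13
15 + 1/(15/13) = 15 + 13/15 = 238/15
12 + 1/(238/15) = 12 + 15/238 = 2871/238
3 + 1/(2871/238) = 3 + 238/2871 = 8851/2871
1 + 1/(8851/2871) = 1 + 2871/8851 = 11722/8851
0 + 1/(11722/8851) = 0 + 8851/11722 = 8851/11722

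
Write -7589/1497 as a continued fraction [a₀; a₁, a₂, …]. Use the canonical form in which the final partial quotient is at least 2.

[-6; 1, 13, 2, 1, 1, 6, 3]

-7589 = -6·1497 + 1393, so a_0 = -6
1497 = 1·1393 + 104, so a_1 = 1
1393 = 13·104 + 41, so a_2 = 13
104 = 2·41 + 22, so a_3 = 2
41 = 1·22 + 19, so a_4 = 1
22 = 1·19 + 3, so a_5 = 1
19 = 6·3 + 1, so a_6 = 6
3 = 3·1 + 0, so a_7 = 3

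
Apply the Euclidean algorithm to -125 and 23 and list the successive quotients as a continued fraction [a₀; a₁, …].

[-6; 1, 1, 3, 3]

-125 = -6·23 + 13, so a_0 = -6
23 = 1·13 + 10, so a_1 = 1
13 = 1·10 + 3, so a_2 = 1
10 = 3·3 + 1, so a_3 = 3
3 = 3·1 + 0, so a_4 = 3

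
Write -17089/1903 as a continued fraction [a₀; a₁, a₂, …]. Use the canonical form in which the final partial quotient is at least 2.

⌊-17089/1903⌋ = -9, remainder 38
⌊1903/38⌋ = 50, remainder 3
⌊38/3⌋ = 12, remainder 2
⌊3/2⌋ = 1, remainder 1
⌊2/1⌋ = 2, remainder 0

[-9; 50, 12, 1, 2]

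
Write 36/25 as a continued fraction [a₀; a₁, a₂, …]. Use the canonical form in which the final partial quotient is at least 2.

[1; 2, 3, 1, 2]

Run the Euclidean algorithm, recording each quotient:
⌊36/25⌋ = 1, remainder 11
⌊25/11⌋ = 2, remainder 3
⌊11/3⌋ = 3, remainder 2
⌊3/2⌋ = 1, remainder 1
⌊2/1⌋ = 2, remainder 0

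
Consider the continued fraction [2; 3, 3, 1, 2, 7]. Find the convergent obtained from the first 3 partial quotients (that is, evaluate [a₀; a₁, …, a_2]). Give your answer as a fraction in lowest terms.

23/10

Start with 3.
3 + 1/(3/1) = 3 + 1/3 = 10/3
2 + 1/(10/3) = 2 + 3/10 = 23/10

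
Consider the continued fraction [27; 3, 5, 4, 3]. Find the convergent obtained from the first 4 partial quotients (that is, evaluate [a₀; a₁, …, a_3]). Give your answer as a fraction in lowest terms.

1830/67

Build up convergents one term at a time:
a_0 = 27: 27/1
a_1 = 3: 82/3
a_2 = 5: 437/16
a_3 = 4: 1830/67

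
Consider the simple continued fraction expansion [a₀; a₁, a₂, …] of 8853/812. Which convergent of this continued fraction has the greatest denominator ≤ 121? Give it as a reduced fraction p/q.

a_0 = 10: 10/1  (≤ bound)
a_1 = 1: 11/1  (≤ bound)
a_2 = 9: 109/10  (≤ bound)
a_3 = 3: 338/31  (≤ bound)
a_4 = 1: 447/41  (≤ bound)
a_5 = 1: 785/72  (≤ bound)
a_6 = 2: 2017/185  (> 121, stop)

785/72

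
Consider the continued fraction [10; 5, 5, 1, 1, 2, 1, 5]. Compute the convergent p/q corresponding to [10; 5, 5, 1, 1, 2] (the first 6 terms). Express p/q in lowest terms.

Start with 2.
1 + 1/(2/1) = 1 + 1/2 = 3/2
1 + 1/(3/2) = 1 + 2/3 = 5/3
5 + 1/(5/3) = 5 + 3/5 = 28/5
5 + 1/(28/5) = 5 + 5/28 = 145/28
10 + 1/(145/28) = 10 + 28/145 = 1478/145

1478/145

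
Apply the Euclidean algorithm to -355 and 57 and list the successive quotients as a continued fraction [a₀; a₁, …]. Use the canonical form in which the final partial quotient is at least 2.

[-7; 1, 3, 2, 1, 1, 2]

Repeatedly divide and take the remainder:
-355 ÷ 57 → quotient -7, remainder 44
57 ÷ 44 → quotient 1, remainder 13
44 ÷ 13 → quotient 3, remainder 5
13 ÷ 5 → quotient 2, remainder 3
5 ÷ 3 → quotient 1, remainder 2
3 ÷ 2 → quotient 1, remainder 1
2 ÷ 1 → quotient 2, remainder 0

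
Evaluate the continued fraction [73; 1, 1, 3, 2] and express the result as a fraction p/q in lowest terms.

1177/16

a_0 = 73: 73/1
a_1 = 1: 74/1
a_2 = 1: 147/2
a_3 = 3: 515/7
a_4 = 2: 1177/16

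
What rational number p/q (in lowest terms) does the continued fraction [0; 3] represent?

1/3

Start with 3.
0 + 1/(3/1) = 0 + 1/3 = 1/3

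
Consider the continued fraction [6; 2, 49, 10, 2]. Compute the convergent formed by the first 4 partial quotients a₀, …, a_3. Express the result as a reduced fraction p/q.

Start with 10.
49 + 1/(10/1) = 49 + 1/10 = 491/10
2 + 1/(491/10) = 2 + 10/491 = 992/491
6 + 1/(992/491) = 6 + 491/992 = 6443/992

6443/992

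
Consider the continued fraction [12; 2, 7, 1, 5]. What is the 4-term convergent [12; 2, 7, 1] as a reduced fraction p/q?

212/17

Starting at the tail and folding back:
Start with 1.
7 + 1/(1/1) = 7 + 1/1 = 8/1
2 + 1/(8/1) = 2 + 1/8 = 17/8
12 + 1/(17/8) = 12 + 8/17 = 212/17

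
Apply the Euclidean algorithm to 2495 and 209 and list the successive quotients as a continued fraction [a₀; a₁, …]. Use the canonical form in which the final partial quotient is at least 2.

Run the Euclidean algorithm, recording each quotient:
2495 ÷ 209 → quotient 11, remainder 196
209 ÷ 196 → quotient 1, remainder 13
196 ÷ 13 → quotient 15, remainder 1
13 ÷ 1 → quotient 13, remainder 0

[11; 1, 15, 13]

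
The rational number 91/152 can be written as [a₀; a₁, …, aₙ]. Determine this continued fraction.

91 = 0·152 + 91, so a_0 = 0
152 = 1·91 + 61, so a_1 = 1
91 = 1·61 + 30, so a_2 = 1
61 = 2·30 + 1, so a_3 = 2
30 = 30·1 + 0, so a_4 = 30

[0; 1, 1, 2, 30]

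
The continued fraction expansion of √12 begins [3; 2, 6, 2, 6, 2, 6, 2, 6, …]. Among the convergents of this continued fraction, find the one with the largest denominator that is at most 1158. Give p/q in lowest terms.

a_0 = 3: 3/1  (≤ bound)
a_1 = 2: 7/2  (≤ bound)
a_2 = 6: 45/13  (≤ bound)
a_3 = 2: 97/28  (≤ bound)
a_4 = 6: 627/181  (≤ bound)
a_5 = 2: 1351/390  (≤ bound)
a_6 = 6: 8733/2521  (> 1158, stop)

1351/390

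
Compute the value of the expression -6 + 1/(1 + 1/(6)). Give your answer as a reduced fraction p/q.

a_0 = -6: -6/1
a_1 = 1: -5/1
a_2 = 6: -36/7

-36/7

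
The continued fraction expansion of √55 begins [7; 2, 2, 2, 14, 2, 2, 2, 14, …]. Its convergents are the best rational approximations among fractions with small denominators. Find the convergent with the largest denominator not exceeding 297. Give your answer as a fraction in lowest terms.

List convergents until the denominator exceeds the bound:
a_0 = 7: 7/1  (≤ bound)
a_1 = 2: 15/2  (≤ bound)
a_2 = 2: 37/5  (≤ bound)
a_3 = 2: 89/12  (≤ bound)
a_4 = 14: 1283/173  (≤ bound)
a_5 = 2: 2655/358  (> 297, stop)

1283/173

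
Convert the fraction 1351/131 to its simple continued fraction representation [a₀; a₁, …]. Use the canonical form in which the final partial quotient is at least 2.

Run the Euclidean algorithm, recording each quotient:
1351 ÷ 131 → quotient 10, remainder 41
131 ÷ 41 → quotient 3, remainder 8
41 ÷ 8 → quotient 5, remainder 1
8 ÷ 1 → quotient 8, remainder 0

[10; 3, 5, 8]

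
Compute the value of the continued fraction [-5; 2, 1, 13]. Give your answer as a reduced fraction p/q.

-191/41

a_0 = -5: -5/1
a_1 = 2: -9/2
a_2 = 1: -14/3
a_3 = 13: -191/41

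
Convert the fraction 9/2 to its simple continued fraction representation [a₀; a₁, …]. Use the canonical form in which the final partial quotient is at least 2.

⌊9/2⌋ = 4, remainder 1
⌊2/1⌋ = 2, remainder 0

[4; 2]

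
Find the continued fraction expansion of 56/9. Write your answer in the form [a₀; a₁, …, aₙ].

[6; 4, 2]

Run the Euclidean algorithm, recording each quotient:
56 ÷ 9 → quotient 6, remainder 2
9 ÷ 2 → quotient 4, remainder 1
2 ÷ 1 → quotient 2, remainder 0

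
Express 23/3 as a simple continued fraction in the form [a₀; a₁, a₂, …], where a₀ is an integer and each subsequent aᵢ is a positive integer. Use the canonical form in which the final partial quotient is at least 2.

[7; 1, 2]

⌊23/3⌋ = 7, remainder 2
⌊3/2⌋ = 1, remainder 1
⌊2/1⌋ = 2, remainder 0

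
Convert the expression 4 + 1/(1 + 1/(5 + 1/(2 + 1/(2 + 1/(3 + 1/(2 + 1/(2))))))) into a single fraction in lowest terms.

a_0 = 4: 4/1
a_1 = 1: 5/1
a_2 = 5: 29/6
a_3 = 2: 63/13
a_4 = 2: 155/32
a_5 = 3: 528/109
a_6 = 2: 1211/250
a_7 = 2: 2950/609

2950/609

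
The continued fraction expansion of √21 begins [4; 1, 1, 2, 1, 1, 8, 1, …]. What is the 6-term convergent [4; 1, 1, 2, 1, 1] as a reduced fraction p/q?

55/12

a_0 = 4: 4/1
a_1 = 1: 5/1
a_2 = 1: 9/2
a_3 = 2: 23/5
a_4 = 1: 32/7
a_5 = 1: 55/12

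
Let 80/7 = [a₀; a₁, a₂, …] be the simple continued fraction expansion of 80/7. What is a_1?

2

80 = 11·7 + 3, so a_0 = 11
7 = 2·3 + 1, so a_1 = 2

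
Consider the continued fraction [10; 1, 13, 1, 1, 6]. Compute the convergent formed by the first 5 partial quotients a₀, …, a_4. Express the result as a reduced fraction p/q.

Starting at the tail and folding back:
Start with 1.
1 + 1/(1/1) = 1 + 1/1 = 2/1
13 + 1/(2/1) = 13 + 1/2 = 27/2
1 + 1/(27/2) = 1 + 2/27 = 29/27
10 + 1/(29/27) = 10 + 27/29 = 317/29

317/29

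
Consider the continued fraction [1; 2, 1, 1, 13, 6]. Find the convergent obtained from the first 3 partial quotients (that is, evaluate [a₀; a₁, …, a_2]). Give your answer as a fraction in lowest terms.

Compute successive convergents:
a_0 = 1: 1/1
a_1 = 2: 3/2
a_2 = 1: 4/3

4/3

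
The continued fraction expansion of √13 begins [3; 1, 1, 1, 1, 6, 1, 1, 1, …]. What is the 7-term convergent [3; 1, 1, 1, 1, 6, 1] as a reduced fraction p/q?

137/38

a_0 = 3: 3/1
a_1 = 1: 4/1
a_2 = 1: 7/2
a_3 = 1: 11/3
a_4 = 1: 18/5
a_5 = 6: 119/33
a_6 = 1: 137/38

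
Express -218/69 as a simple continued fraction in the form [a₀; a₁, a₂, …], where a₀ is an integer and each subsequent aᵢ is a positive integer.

-218 = -4·69 + 58, so a_0 = -4
69 = 1·58 + 11, so a_1 = 1
58 = 5·11 + 3, so a_2 = 5
11 = 3·3 + 2, so a_3 = 3
3 = 1·2 + 1, so a_4 = 1
2 = 2·1 + 0, so a_5 = 2

[-4; 1, 5, 3, 1, 2]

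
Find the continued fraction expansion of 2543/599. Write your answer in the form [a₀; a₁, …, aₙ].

[4; 4, 13, 2, 1, 3]

Apply division with remainder until the remainder is 0:
2543 ÷ 599 → quotient 4, remainder 147
599 ÷ 147 → quotient 4, remainder 11
147 ÷ 11 → quotient 13, remainder 4
11 ÷ 4 → quotient 2, remainder 3
4 ÷ 3 → quotient 1, remainder 1
3 ÷ 1 → quotient 3, remainder 0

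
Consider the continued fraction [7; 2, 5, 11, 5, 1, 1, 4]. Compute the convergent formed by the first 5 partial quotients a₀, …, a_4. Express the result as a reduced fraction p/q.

Start with 5.
11 + 1/(5/1) = 11 + 1/5 = 56/5
5 + 1/(56/5) = 5 + 5/56 = 285/56
2 + 1/(285/56) = 2 + 56/285 = 626/285
7 + 1/(626/285) = 7 + 285/626 = 4667/626

4667/626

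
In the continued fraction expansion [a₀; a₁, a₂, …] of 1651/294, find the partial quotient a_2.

Repeatedly divide and take the remainder:
⌊1651/294⌋ = 5, remainder 181
⌊294/181⌋ = 1, remainder 113
⌊181/113⌋ = 1, remainder 68

1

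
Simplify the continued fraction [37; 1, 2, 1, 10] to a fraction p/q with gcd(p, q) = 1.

Start with 10.
1 + 1/(10/1) = 1 + 1/10 = 11/10
2 + 1/(11/10) = 2 + 10/11 = 32/11
1 + 1/(32/11) = 1 + 11/32 = 43/32
37 + 1/(43/32) = 37 + 32/43 = 1623/43

1623/43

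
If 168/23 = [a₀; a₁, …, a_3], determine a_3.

168 ÷ 23 → quotient 7, remainder 7
23 ÷ 7 → quotient 3, remainder 2
7 ÷ 2 → quotient 3, remainder 1
2 ÷ 1 → quotient 2, remainder 0

2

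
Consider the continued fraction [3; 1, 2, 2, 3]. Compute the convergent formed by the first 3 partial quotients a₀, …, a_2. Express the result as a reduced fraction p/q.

Start with 2.
1 + 1/(2/1) = 1 + 1/2 = 3/2
3 + 1/(3/2) = 3 + 2/3 = 11/3

11/3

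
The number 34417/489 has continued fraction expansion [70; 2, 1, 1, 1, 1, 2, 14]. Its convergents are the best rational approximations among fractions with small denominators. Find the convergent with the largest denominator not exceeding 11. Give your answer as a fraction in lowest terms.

563/8

List convergents until the denominator exceeds the bound:
a_0 = 70: 70/1  (≤ bound)
a_1 = 2: 141/2  (≤ bound)
a_2 = 1: 211/3  (≤ bound)
a_3 = 1: 352/5  (≤ bound)
a_4 = 1: 563/8  (≤ bound)
a_5 = 1: 915/13  (> 11, stop)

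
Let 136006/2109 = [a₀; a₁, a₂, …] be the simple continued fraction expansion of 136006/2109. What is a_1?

2

Run the Euclidean algorithm, recording each quotient:
⌊136006/2109⌋ = 64, remainder 1030
⌊2109/1030⌋ = 2, remainder 49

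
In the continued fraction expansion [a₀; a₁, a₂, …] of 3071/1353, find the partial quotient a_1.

⌊3071/1353⌋ = 2, remainder 365
⌊1353/365⌋ = 3, remainder 258

3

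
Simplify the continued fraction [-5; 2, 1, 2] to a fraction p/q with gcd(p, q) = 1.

-37/8

a_0 = -5: -5/1
a_1 = 2: -9/2
a_2 = 1: -14/3
a_3 = 2: -37/8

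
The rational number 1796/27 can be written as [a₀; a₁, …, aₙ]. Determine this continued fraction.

[66; 1, 1, 13]

Repeatedly divide and take the remainder:
⌊1796/27⌋ = 66, remainder 14
⌊27/14⌋ = 1, remainder 13
⌊14/13⌋ = 1, remainder 1
⌊13/1⌋ = 13, remainder 0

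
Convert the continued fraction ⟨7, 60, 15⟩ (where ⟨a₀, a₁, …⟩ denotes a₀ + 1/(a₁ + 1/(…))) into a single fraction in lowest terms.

6322/901

Start with 15.
60 + 1/(15/1) = 60 + 1/15 = 901/15
7 + 1/(901/15) = 7 + 15/901 = 6322/901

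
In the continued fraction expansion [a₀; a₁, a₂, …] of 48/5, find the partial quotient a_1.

1

48 ÷ 5 → quotient 9, remainder 3
5 ÷ 3 → quotient 1, remainder 2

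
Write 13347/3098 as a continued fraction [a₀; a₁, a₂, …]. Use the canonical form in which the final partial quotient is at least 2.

[4; 3, 4, 10, 7, 1, 2]

13347 = 4·3098 + 955, so a_0 = 4
3098 = 3·955 + 233, so a_1 = 3
955 = 4·233 + 23, so a_2 = 4
233 = 10·23 + 3, so a_3 = 10
23 = 7·3 + 2, so a_4 = 7
3 = 1·2 + 1, so a_5 = 1
2 = 2·1 + 0, so a_6 = 2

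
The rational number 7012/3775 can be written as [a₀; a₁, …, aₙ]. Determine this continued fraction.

[1; 1, 6, 59, 1, 3, 2]

Apply division with remainder until the remainder is 0:
7012 ÷ 3775 → quotient 1, remainder 3237
3775 ÷ 3237 → quotient 1, remainder 538
3237 ÷ 538 → quotient 6, remainder 9
538 ÷ 9 → quotient 59, remainder 7
9 ÷ 7 → quotient 1, remainder 2
7 ÷ 2 → quotient 3, remainder 1
2 ÷ 1 → quotient 2, remainder 0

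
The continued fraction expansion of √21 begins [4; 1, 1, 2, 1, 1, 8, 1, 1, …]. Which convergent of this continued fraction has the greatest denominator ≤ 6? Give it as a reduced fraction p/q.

23/5

a_0 = 4: 4/1  (≤ bound)
a_1 = 1: 5/1  (≤ bound)
a_2 = 1: 9/2  (≤ bound)
a_3 = 2: 23/5  (≤ bound)
a_4 = 1: 32/7  (> 6, stop)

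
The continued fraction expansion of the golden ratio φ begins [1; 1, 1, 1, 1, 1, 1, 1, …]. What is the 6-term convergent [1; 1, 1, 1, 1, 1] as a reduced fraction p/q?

13/8

Starting at the tail and folding back:
Start with 1.
1 + 1/(1/1) = 1 + 1/1 = 2/1
1 + 1/(2/1) = 1 + 1/2 = 3/2
1 + 1/(3/2) = 1 + 2/3 = 5/3
1 + 1/(5/3) = 1 + 3/5 = 8/5
1 + 1/(8/5) = 1 + 5/8 = 13/8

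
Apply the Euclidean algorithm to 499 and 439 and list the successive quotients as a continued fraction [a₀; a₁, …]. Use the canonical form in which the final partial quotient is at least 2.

[1; 7, 3, 6, 3]

499 ÷ 439 → quotient 1, remainder 60
439 ÷ 60 → quotient 7, remainder 19
60 ÷ 19 → quotient 3, remainder 3
19 ÷ 3 → quotient 6, remainder 1
3 ÷ 1 → quotient 3, remainder 0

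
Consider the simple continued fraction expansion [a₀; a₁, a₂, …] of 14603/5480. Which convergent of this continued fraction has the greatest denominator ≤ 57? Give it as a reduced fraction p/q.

8/3

a_0 = 2: 2/1  (≤ bound)
a_1 = 1: 3/1  (≤ bound)
a_2 = 1: 5/2  (≤ bound)
a_3 = 1: 8/3  (≤ bound)
a_4 = 58: 469/176  (> 57, stop)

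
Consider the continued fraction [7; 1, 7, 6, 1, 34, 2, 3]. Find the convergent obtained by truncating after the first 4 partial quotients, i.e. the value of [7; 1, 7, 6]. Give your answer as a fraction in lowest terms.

Start with 6.
7 + 1/(6/1) = 7 + 1/6 = 43/6
1 + 1/(43/6) = 1 + 6/43 = 49/43
7 + 1/(49/43) = 7 + 43/49 = 386/49

386/49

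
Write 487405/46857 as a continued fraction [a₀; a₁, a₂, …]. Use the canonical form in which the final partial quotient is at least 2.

⌊487405/46857⌋ = 10, remainder 18835
⌊46857/18835⌋ = 2, remainder 9187
⌊18835/9187⌋ = 2, remainder 461
⌊9187/461⌋ = 19, remainder 428
⌊461/428⌋ = 1, remainder 33
⌊428/33⌋ = 12, remainder 32
⌊33/32⌋ = 1, remainder 1
⌊32/1⌋ = 32, remainder 0

[10; 2, 2, 19, 1, 12, 1, 32]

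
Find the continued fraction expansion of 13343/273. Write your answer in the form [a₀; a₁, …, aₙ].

Repeatedly divide and take the remainder:
13343 = 48·273 + 239, so a_0 = 48
273 = 1·239 + 34, so a_1 = 1
239 = 7·34 + 1, so a_2 = 7
34 = 34·1 + 0, so a_3 = 34

[48; 1, 7, 34]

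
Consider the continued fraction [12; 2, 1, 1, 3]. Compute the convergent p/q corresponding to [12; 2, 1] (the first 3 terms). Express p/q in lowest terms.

Start with 1.
2 + 1/(1/1) = 2 + 1/1 = 3/1
12 + 1/(3/1) = 12 + 1/3 = 37/3

37/3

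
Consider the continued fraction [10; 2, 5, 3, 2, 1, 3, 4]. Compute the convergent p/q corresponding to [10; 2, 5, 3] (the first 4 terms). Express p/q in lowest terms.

Start with 3.
5 + 1/(3/1) = 5 + 1/3 = 16/3
2 + 1/(16/3) = 2 + 3/16 = 35/16
10 + 1/(35/16) = 10 + 16/35 = 366/35

366/35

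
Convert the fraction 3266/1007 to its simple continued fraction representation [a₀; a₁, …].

3266 ÷ 1007 → quotient 3, remainder 245
1007 ÷ 245 → quotient 4, remainder 27
245 ÷ 27 → quotient 9, remainder 2
27 ÷ 2 → quotient 13, remainder 1
2 ÷ 1 → quotient 2, remainder 0

[3; 4, 9, 13, 2]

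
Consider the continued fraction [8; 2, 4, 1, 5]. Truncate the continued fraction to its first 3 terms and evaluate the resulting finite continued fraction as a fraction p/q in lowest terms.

Use the convergent recurrence hₖ = aₖ·hₖ₋₁ + hₖ₋₂ (and likewise for the denominators kₖ):
a_0 = 8: 8/1
a_1 = 2: 17/2
a_2 = 4: 76/9

76/9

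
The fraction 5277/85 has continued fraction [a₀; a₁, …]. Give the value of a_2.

Repeatedly divide and take the remainder:
⌊5277/85⌋ = 62, remainder 7
⌊85/7⌋ = 12, remainder 1
⌊7/1⌋ = 7, remainder 0

7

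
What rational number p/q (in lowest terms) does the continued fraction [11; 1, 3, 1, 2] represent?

a_0 = 11: 11/1
a_1 = 1: 12/1
a_2 = 3: 47/4
a_3 = 1: 59/5
a_4 = 2: 165/14

165/14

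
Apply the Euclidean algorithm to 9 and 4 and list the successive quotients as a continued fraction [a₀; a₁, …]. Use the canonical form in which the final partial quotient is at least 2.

[2; 4]

9 ÷ 4 → quotient 2, remainder 1
4 ÷ 1 → quotient 4, remainder 0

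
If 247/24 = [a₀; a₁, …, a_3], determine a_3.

Run the Euclidean algorithm, recording each quotient:
⌊247/24⌋ = 10, remainder 7
⌊24/7⌋ = 3, remainder 3
⌊7/3⌋ = 2, remainder 1
⌊3/1⌋ = 3, remainder 0

3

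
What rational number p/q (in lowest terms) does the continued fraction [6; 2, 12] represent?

162/25

Start with 12.
2 + 1/(12/1) = 2 + 1/12 = 25/12
6 + 1/(25/12) = 6 + 12/25 = 162/25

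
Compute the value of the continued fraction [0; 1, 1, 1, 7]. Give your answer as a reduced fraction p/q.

15/23

a_0 = 0: 0/1
a_1 = 1: 1/1
a_2 = 1: 1/2
a_3 = 1: 2/3
a_4 = 7: 15/23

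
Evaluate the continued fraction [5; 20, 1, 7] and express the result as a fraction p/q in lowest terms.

Start with 7.
1 + 1/(7/1) = 1 + 1/7 = 8/7
20 + 1/(8/7) = 20 + 7/8 = 167/8
5 + 1/(167/8) = 5 + 8/167 = 843/167

843/167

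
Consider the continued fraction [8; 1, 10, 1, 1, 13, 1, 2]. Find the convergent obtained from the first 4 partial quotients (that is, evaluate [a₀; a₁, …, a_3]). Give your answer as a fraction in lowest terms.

107/12

Start with 1.
10 + 1/(1/1) = 10 + 1/1 = 11/1
1 + 1/(11/1) = 1 + 1/11 = 12/11
8 + 1/(12/11) = 8 + 11/12 = 107/12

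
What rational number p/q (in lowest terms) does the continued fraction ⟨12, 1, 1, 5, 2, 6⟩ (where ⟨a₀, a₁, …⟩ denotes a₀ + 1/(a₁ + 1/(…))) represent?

a_0 = 12: 12/1
a_1 = 1: 13/1
a_2 = 1: 25/2
a_3 = 5: 138/11
a_4 = 2: 301/24
a_5 = 6: 1944/155

1944/155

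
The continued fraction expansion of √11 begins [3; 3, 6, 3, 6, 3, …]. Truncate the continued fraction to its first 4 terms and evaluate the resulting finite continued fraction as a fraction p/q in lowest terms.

Work from the innermost term outward:
Start with 3.
6 + 1/(3/1) = 6 + 1/3 = 19/3
3 + 1/(19/3) = 3 + 3/19 = 60/19
3 + 1/(60/19) = 3 + 19/60 = 199/60

199/60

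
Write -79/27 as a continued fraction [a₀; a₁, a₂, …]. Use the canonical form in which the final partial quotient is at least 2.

Apply division with remainder until the remainder is 0:
⌊-79/27⌋ = -3, remainder 2
⌊27/2⌋ = 13, remainder 1
⌊2/1⌋ = 2, remainder 0

[-3; 13, 2]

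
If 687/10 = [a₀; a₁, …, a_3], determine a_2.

Run the Euclidean algorithm, recording each quotient:
687 = 68·10 + 7, so a_0 = 68
10 = 1·7 + 3, so a_1 = 1
7 = 2·3 + 1, so a_2 = 2

2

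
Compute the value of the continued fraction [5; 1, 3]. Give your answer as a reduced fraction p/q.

Build up convergents one term at a time:
a_0 = 5: 5/1
a_1 = 1: 6/1
a_2 = 3: 23/4

23/4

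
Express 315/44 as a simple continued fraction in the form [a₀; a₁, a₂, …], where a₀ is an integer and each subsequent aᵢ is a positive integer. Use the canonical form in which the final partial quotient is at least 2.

315 ÷ 44 → quotient 7, remainder 7
44 ÷ 7 → quotient 6, remainder 2
7 ÷ 2 → quotient 3, remainder 1
2 ÷ 1 → quotient 2, remainder 0

[7; 6, 3, 2]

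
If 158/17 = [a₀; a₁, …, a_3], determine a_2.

2

158 = 9·17 + 5, so a_0 = 9
17 = 3·5 + 2, so a_1 = 3
5 = 2·2 + 1, so a_2 = 2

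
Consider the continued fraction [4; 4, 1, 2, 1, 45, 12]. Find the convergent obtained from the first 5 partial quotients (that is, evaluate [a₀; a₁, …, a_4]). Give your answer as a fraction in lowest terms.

a_0 = 4: 4/1
a_1 = 4: 17/4
a_2 = 1: 21/5
a_3 = 2: 59/14
a_4 = 1: 80/19

80/19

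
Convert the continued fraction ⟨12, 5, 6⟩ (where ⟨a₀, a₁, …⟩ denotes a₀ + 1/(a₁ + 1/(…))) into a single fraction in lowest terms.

378/31

a_0 = 12: 12/1
a_1 = 5: 61/5
a_2 = 6: 378/31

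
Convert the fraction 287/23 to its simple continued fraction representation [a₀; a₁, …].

[12; 2, 11]

287 = 12·23 + 11, so a_0 = 12
23 = 2·11 + 1, so a_1 = 2
11 = 11·1 + 0, so a_2 = 11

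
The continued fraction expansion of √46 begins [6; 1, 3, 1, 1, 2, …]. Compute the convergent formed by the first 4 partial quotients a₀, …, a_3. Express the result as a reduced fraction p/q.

34/5

a_0 = 6: 6/1
a_1 = 1: 7/1
a_2 = 3: 27/4
a_3 = 1: 34/5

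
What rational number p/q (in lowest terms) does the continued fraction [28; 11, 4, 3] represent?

4101/146

a_0 = 28: 28/1
a_1 = 11: 309/11
a_2 = 4: 1264/45
a_3 = 3: 4101/146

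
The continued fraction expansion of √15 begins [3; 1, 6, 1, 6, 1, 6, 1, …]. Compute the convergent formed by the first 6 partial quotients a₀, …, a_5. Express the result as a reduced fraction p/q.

244/63

Start with 1.
6 + 1/(1/1) = 6 + 1/1 = 7/1
1 + 1/(7/1) = 1 + 1/7 = 8/7
6 + 1/(8/7) = 6 + 7/8 = 55/8
1 + 1/(55/8) = 1 + 8/55 = 63/55
3 + 1/(63/55) = 3 + 55/63 = 244/63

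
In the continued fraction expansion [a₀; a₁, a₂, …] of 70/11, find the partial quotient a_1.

70 ÷ 11 → quotient 6, remainder 4
11 ÷ 4 → quotient 2, remainder 3

2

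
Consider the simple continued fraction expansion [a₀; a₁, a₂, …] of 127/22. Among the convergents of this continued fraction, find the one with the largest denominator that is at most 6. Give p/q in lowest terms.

23/4

a_0 = 5: 5/1  (≤ bound)
a_1 = 1: 6/1  (≤ bound)
a_2 = 3: 23/4  (≤ bound)
a_3 = 2: 52/9  (> 6, stop)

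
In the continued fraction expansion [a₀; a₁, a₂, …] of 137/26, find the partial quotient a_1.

3

Repeatedly divide and take the remainder:
137 ÷ 26 → quotient 5, remainder 7
26 ÷ 7 → quotient 3, remainder 5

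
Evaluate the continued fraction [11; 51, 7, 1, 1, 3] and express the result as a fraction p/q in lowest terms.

29863/2710

Start with 3.
1 + 1/(3/1) = 1 + 1/3 = 4/3
1 + 1/(4/3) = 1 + 3/4 = 7/4
7 + 1/(7/4) = 7 + 4/7 = 53/7
51 + 1/(53/7) = 51 + 7/53 = 2710/53
11 + 1/(2710/53) = 11 + 53/2710 = 29863/2710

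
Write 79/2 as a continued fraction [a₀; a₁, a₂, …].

[39; 2]

79 ÷ 2 → quotient 39, remainder 1
2 ÷ 1 → quotient 2, remainder 0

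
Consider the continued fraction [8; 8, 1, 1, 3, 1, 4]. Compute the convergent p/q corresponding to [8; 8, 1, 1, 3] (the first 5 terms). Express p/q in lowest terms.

487/60

Start with 3.
1 + 1/(3/1) = 1 + 1/3 = 4/3
1 + 1/(4/3) = 1 + 3/4 = 7/4
8 + 1/(7/4) = 8 + 4/7 = 60/7
8 + 1/(60/7) = 8 + 7/60 = 487/60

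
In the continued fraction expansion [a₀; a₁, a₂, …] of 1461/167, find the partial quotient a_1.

1461 ÷ 167 → quotient 8, remainder 125
167 ÷ 125 → quotient 1, remainder 42

1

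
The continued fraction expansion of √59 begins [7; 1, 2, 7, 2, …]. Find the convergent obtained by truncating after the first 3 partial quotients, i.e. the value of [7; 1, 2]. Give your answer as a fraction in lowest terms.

Collapse the nested fraction from the inside out:
Start with 2.
1 + 1/(2/1) = 1 + 1/2 = 3/2
7 + 1/(3/2) = 7 + 2/3 = 23/3

23/3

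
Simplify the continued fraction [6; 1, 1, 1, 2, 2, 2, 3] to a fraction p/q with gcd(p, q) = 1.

1041/157

Work from the innermost term outward:
Start with 3.
2 + 1/(3/1) = 2 + 1/3 = 7/3
2 + 1/(7/3) = 2 + 3/7 = 17/7
2 + 1/(17/7) = 2 + 7/17 = 41/17
1 + 1/(41/17) = 1 + 17/41 = 58/41
1 + 1/(58/41) = 1 + 41/58 = 99/58
1 + 1/(99/58) = 1 + 58/99 = 157/99
6 + 1/(157/99) = 6 + 99/157 = 1041/157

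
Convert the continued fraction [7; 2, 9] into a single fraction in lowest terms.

Use the convergent recurrence hₖ = aₖ·hₖ₋₁ + hₖ₋₂ (and likewise for the denominators kₖ):
a_0 = 7: 7/1
a_1 = 2: 15/2
a_2 = 9: 142/19

142/19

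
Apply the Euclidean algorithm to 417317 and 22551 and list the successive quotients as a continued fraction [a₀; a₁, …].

[18; 1, 1, 45, 6, 1, 2, 12]

Apply division with remainder until the remainder is 0:
417317 ÷ 22551 → quotient 18, remainder 11399
22551 ÷ 11399 → quotient 1, remainder 11152
11399 ÷ 11152 → quotient 1, remainder 247
11152 ÷ 247 → quotient 45, remainder 37
247 ÷ 37 → quotient 6, remainder 25
37 ÷ 25 → quotient 1, remainder 12
25 ÷ 12 → quotient 2, remainder 1
12 ÷ 1 → quotient 12, remainder 0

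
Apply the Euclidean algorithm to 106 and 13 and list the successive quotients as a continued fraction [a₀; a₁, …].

Repeatedly divide and take the remainder:
106 ÷ 13 → quotient 8, remainder 2
13 ÷ 2 → quotient 6, remainder 1
2 ÷ 1 → quotient 2, remainder 0

[8; 6, 2]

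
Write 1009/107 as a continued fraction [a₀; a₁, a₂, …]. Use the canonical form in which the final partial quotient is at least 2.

[9; 2, 3, 15]

1009 = 9·107 + 46, so a_0 = 9
107 = 2·46 + 15, so a_1 = 2
46 = 3·15 + 1, so a_2 = 3
15 = 15·1 + 0, so a_3 = 15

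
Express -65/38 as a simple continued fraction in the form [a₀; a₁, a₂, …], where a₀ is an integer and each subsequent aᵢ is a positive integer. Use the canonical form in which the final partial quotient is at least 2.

⌊-65/38⌋ = -2, remainder 11
⌊38/11⌋ = 3, remainder 5
⌊11/5⌋ = 2, remainder 1
⌊5/1⌋ = 5, remainder 0

[-2; 3, 2, 5]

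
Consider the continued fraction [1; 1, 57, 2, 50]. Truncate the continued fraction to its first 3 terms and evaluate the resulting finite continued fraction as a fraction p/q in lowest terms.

115/58

a_0 = 1: 1/1
a_1 = 1: 2/1
a_2 = 57: 115/58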